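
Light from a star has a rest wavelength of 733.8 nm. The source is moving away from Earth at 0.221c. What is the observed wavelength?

Relativistic Doppler for wavelength: λ' = λ₀ · √((1 + β)/(1 − β)).
λ' = 733.8 × √(1.2210/0.7790) = 733.8 × 1.25196 ≈ 918.7 nm.

918.7 nm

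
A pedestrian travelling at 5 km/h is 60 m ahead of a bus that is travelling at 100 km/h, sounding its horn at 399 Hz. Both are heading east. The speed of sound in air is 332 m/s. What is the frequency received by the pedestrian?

100 km/h = 27.78 m/s; 5 km/h = 1.389 m/s.
The pedestrian is ahead, so the bus is moving toward it while the pedestrian is moving away from the bus.
With source approaching and observer receding, f' = f · (v − v_o)/(v − v_s).
f' = 399 × (332 − 1.389)/(332 − 27.78) = 399 × 330.61/304.22 ≈ 434 Hz.

434 Hz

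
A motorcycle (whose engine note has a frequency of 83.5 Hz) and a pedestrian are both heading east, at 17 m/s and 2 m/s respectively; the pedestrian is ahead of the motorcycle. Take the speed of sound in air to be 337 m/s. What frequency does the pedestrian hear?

87 Hz

The pedestrian is ahead, so the motorcycle is moving toward it while the pedestrian is moving away from the motorcycle.
With source approaching and observer receding, f' = f · (v − v_o)/(v − v_s).
f' = 83.5 × (337 − 2)/(337 − 17) = 83.5 × 335/320 ≈ 87 Hz.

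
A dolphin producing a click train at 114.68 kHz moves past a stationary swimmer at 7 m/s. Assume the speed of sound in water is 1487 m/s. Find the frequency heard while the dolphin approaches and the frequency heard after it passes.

115.2 kHz approaching; 114.1 kHz receding

Approaching: f₁ = f · v/(v − v_s) = 114.68 × 1487/1480 ≈ 115.2 kHz.
Receding: f₂ = f · v/(v + v_s) = 114.68 × 1487/1494 ≈ 114.1 kHz.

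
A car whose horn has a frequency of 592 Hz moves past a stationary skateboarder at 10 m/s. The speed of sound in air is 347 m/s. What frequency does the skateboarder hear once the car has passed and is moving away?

575 Hz

Receding: f₂ = f · v/(v + v_s) = 592 × 347/357 ≈ 575 Hz.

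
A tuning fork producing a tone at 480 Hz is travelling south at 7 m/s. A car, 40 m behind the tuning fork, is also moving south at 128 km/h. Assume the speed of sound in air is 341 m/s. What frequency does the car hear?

519 Hz

128 km/h = 35.56 m/s.
The car is behind, so the tuning fork is moving away from it while the car is moving toward the tuning fork.
With source receding and observer approaching, f' = f · (v + v_o)/(v + v_s).
f' = 480 × (341 + 35.56)/(341 + 7) = 480 × 376.56/348 ≈ 519 Hz.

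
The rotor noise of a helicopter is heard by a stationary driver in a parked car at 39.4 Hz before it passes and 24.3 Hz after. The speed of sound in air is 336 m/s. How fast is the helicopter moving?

80 m/s

f₁/f₂ = (v + v_s)/(v − v_s), so v_s = v · (f₁ − f₂)/(f₁ + f₂).
v_s = 336 × (39.4 − 24.3)/(39.4 + 24.3) = 336 × 15.1/63.7 ≈ 80 m/s.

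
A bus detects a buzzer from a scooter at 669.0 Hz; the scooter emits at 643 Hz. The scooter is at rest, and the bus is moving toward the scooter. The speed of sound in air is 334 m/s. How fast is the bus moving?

f' = f · (v + v_o)/v ⇒ v_o = v · |f'/f − 1|.
v_o = 334 × |669.0/643 − 1| = 334 × 0.04044 ≈ 13.5 m/s.

13.5 m/s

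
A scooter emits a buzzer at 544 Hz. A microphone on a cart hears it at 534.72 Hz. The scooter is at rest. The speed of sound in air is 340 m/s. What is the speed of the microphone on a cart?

5.8 m/s

f' < f, so the microphone on a cart is receding.
f' = f · (v − v_o)/v ⇒ v_o = v · |f'/f − 1|.
v_o = 340 × |534.72/544 − 1| = 340 × 0.01706 ≈ 5.8 m/s.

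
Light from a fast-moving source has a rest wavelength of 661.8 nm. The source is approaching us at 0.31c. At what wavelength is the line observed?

480.3 nm

Relativistic Doppler for wavelength: λ' = λ₀ · √((1 − β)/(1 + β)).
λ' = 661.8 × √(0.6900/1.3100) = 661.8 × 0.72575 ≈ 480.3 nm.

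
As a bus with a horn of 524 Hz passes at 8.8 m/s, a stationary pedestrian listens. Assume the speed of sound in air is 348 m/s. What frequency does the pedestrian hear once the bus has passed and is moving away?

Receding: f₂ = f · v/(v + v_s) = 524 × 348/356.8 ≈ 511 Hz.

511 Hz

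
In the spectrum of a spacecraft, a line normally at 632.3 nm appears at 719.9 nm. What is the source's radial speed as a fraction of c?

0.129c

λ'/λ₀ = 1.1385 > 1 (redshift), so the source is receding.
λ'/λ₀ = √((1 + β)/(1 − β)) for a receding source ⇒ β = (r² − 1)/(r² + 1) with r = λ'/λ₀.
β = (1.2963 − 1)/(1.2963 + 1) ≈ 0.129.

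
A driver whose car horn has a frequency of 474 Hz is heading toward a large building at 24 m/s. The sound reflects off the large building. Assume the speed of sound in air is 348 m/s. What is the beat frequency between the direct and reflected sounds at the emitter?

70 Hz

The large building receives the sound from a moving source: f₁ = f₀ · v/(v − v_e) = 474 × 348/324 ≈ 509.1 Hz.
On the return leg the driver is a moving observer: f₂ = f₁ · (v + v_e)/v = 509.1 × 372/348 ≈ 544.2 Hz.
Beat against the emitted tone: |f₂ − f₀| = 2v_e·f₀/(v − v_e) = 2 × 24 × 474/324 ≈ 70 Hz.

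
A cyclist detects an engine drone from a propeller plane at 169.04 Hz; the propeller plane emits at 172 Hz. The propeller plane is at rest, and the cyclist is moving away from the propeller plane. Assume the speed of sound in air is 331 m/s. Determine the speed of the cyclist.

5.7 m/s

f' = f · (v − v_o)/v ⇒ v_o = v · |f'/f − 1|.
v_o = 331 × |169.04/172 − 1| = 331 × 0.01721 ≈ 5.7 m/s.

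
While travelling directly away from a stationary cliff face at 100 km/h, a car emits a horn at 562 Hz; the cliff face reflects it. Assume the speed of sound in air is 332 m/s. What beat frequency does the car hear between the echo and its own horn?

87 Hz

100 km/h = 27.78 m/s.
The cliff face receives the sound from a moving source: f₁ = f₀ · v/(v + v_e) = 562 × 332/359.78 ≈ 518.6 Hz.
On the return leg the car is a moving observer: f₂ = f₁ · (v − v_e)/v = 518.6 × 304.22/332 ≈ 475.2 Hz.
Equivalently f₂ = f₀ · (v − v_e)/(v + v_e).
Beat against the emitted tone: |f₂ − f₀| = 2v_e·f₀/(v + v_e) = 2 × 27.78 × 562/359.78 ≈ 87 Hz.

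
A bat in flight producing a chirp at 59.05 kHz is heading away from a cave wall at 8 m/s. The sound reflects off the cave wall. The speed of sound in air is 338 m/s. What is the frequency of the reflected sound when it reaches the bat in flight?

56.3 kHz

The cave wall receives the sound from a moving source: f₁ = f₀ · v/(v + v_e) = 59.05 × 338/346 ≈ 57.7 kHz.
On the return leg the bat in flight is a moving observer: f₂ = f₁ · (v − v_e)/v = 57.7 × 330/338 ≈ 56.3 kHz.
Equivalently f₂ = f₀ · (v − v_e)/(v + v_e).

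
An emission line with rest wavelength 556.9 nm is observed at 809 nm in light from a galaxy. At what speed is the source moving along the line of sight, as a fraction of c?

0.357c

λ'/λ₀ = 1.4527 > 1 (redshift), so the source is receding.
λ'/λ₀ = √((1 + β)/(1 − β)) for a receding source ⇒ β = (r² − 1)/(r² + 1) with r = λ'/λ₀.
β = (2.1103 − 1)/(2.1103 + 1) ≈ 0.357.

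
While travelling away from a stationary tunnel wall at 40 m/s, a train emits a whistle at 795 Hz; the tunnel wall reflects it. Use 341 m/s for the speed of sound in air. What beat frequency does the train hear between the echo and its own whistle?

167 Hz

The tunnel wall receives the sound from a moving source: f₁ = f₀ · v/(v + v_e) = 795 × 341/381 ≈ 711.5 Hz.
On the return leg the train is a moving observer: f₂ = f₁ · (v − v_e)/v = 711.5 × 301/341 ≈ 628.1 Hz.
Beat against the emitted tone: |f₂ − f₀| = 2v_e·f₀/(v + v_e) = 2 × 40 × 795/381 ≈ 167 Hz.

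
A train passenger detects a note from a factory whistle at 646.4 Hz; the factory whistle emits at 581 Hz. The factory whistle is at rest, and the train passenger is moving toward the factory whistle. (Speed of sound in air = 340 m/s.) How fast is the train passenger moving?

f' = f · (v + v_o)/v ⇒ v_o = v · |f'/f − 1|.
v_o = 340 × |646.4/581 − 1| = 340 × 0.1126 ≈ 38 m/s.

38 m/s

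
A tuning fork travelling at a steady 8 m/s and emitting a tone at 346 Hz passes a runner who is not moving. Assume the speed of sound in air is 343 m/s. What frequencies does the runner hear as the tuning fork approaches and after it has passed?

354 Hz approaching; 338 Hz receding

Approaching: f₁ = f · v/(v − v_s) = 346 × 343/335 ≈ 354 Hz.
Receding: f₂ = f · v/(v + v_s) = 346 × 343/351 ≈ 338 Hz.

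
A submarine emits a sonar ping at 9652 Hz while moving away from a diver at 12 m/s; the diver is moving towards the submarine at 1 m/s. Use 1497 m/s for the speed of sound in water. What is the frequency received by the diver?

9582 Hz

General Doppler shift: f' = f · (v + v_o)/(v + v_s).
f' = 9652 × (1497 + 1)/(1497 + 12) = 9652 × 1498/1509 ≈ 9582 Hz.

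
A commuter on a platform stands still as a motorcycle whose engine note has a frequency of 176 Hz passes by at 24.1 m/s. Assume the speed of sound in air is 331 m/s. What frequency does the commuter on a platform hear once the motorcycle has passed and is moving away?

164 Hz

Receding: f₂ = f · v/(v + v_s) = 176 × 331/355.1 ≈ 164 Hz.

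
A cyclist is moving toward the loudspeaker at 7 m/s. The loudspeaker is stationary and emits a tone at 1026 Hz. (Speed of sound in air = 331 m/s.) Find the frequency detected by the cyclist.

Moving observer, stationary source: f' = f · (v + v_o)/v.
f' = 1026 × (331 + 7)/331 = 1026 × 338/331 ≈ 1048 Hz.

1048 Hz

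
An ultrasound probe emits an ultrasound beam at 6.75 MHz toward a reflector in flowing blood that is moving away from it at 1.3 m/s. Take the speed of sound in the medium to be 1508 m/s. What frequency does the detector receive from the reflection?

6.738 MHz

At the reflector in flowing blood (a moving observer), f₁ = f₀ · (v − u)/v = 6.75 × 1506.7/1508 ≈ 6.744 MHz.
The reflection then acts as a moving source: f₂ = f₁ · v/(v + u) ≈ 6.738 MHz.
Equivalently f₂ = f₀ · (v − u)/(v + u).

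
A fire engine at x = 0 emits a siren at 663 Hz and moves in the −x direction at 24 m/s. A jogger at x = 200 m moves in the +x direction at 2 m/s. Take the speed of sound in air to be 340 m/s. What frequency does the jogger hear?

The observer lies on the +x side, so the source is heading away from the observer and the observer is heading away from the source.
With source receding and observer receding, f' = f · (v − v_o)/(v + v_s).
f' = 663 × (340 − 2)/(340 + 24) = 663 × 338/364 ≈ 616 Hz.

616 Hz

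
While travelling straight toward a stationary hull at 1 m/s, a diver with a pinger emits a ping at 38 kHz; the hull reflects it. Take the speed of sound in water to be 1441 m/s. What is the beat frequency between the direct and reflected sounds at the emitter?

The hull receives the sound from a moving source: f₁ = f₀ · v/(v − v_e) = 38 × 1441/1440 ≈ 38.0264 kHz.
On the return leg the diver with a pinger is a moving observer: f₂ = f₁ · (v + v_e)/v = 38.0264 × 1442/1441 ≈ 38.0528 kHz.
Beat against the emitted tone (with f₀ = 38000 Hz): |f₂ − f₀| = 2v_e·f₀/(v − v_e) = 2 × 1 × 38000/1440 ≈ 52.8 Hz.

52.8 Hz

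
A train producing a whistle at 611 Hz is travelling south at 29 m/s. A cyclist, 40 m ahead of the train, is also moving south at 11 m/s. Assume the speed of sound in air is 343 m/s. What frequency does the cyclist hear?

646 Hz

The cyclist is ahead, so the train is moving toward it while the cyclist is moving away from the train.
With source approaching and observer receding, f' = f · (v − v_o)/(v − v_s).
f' = 611 × (343 − 11)/(343 − 29) = 611 × 332/314 ≈ 646 Hz.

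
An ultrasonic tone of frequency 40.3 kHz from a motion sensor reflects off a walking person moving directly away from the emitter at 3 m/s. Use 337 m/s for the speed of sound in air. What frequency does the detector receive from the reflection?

At the walking person (a moving observer), f₁ = f₀ · (v − u)/v = 40.3 × 334/337 ≈ 39.9 kHz.
On reflection it acts as a source moving away from the stationary detector: f₂ = f₁ · v/(v + u) = 39.9 × 337/340 ≈ 39.6 kHz.

39.6 kHz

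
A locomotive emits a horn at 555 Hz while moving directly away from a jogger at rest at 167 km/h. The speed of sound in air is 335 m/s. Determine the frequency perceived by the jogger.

167 km/h = 46.39 m/s.
Only the source moves, away from the listener, so f' = f · v/(v + v_s).
f' = 555 × 335/(335 + 46.39) = 555 × 335/381.4 ≈ 487 Hz.

487 Hz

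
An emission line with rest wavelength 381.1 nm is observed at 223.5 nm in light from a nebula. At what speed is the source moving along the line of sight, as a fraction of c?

λ'/λ₀ = 0.5865 < 1 (blueshift), so the source is approaching.
λ'/λ₀ = √((1 − β)/(1 + β)) for an approaching source ⇒ β = (1 − r²)/(1 + r²) with r = λ'/λ₀.
β = (1 − 0.3439)/(1 + 0.3439) ≈ 0.488.

0.488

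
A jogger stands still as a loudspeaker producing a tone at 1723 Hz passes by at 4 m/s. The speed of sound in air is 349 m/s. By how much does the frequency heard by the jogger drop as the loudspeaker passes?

39.5 Hz

Approaching: f₁ = f · v/(v − v_s) = 1723 × 349/345 ≈ 1743.0 Hz.
Receding: f₂ = f · v/(v + v_s) = 1723 × 349/353 ≈ 1703.5 Hz.
Drop: f₁ − f₂ = 2f·v·v_s/(v² − v_s²) = 2 × 1723 × 349 × 4/(349² − 4²) ≈ 39.5 Hz.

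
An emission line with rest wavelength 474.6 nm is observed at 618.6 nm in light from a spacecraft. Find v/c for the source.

λ'/λ₀ = 1.3034 > 1 (redshift), so the source is receding.
λ'/λ₀ = √((1 + β)/(1 − β)) for a receding source ⇒ β = (r² − 1)/(r² + 1) with r = λ'/λ₀.
β = (1.6989 − 1)/(1.6989 + 1) ≈ 0.259.

0.259c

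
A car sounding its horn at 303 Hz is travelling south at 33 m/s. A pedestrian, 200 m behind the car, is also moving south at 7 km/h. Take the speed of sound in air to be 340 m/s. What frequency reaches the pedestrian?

7 km/h = 1.944 m/s.
The pedestrian is behind, so the car is moving away from it while the pedestrian is moving toward the car.
General Doppler shift: f' = f · (v + v_o)/(v + v_s).
f' = 303 × (340 + 1.944)/(340 + 33) = 303 × 341.94/373 ≈ 278 Hz.

278 Hz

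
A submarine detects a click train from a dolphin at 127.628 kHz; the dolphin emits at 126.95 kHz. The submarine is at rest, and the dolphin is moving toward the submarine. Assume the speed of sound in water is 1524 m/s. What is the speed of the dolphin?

f' = f · v/(v − v_s) ⇒ v_s = v · |1 − f/f'|.
v_s = 1524 × |1 − 126.95/127.628| = 1524 × 0.005312 ≈ 8.1 m/s.

8.1 m/s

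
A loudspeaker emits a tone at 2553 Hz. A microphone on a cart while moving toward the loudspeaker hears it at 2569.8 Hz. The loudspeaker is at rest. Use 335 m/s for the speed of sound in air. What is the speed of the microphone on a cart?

2.20 m/s

f' = f · (v + v_o)/v ⇒ v_o = v · |f'/f − 1|.
v_o = 335 × |2569.8/2553 − 1| = 335 × 0.00658 ≈ 2.20 m/s.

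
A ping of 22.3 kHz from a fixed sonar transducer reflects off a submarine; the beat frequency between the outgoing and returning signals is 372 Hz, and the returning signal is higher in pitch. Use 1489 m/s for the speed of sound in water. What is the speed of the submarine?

12.3 m/s

Double Doppler shift off a moving reflector: f₂ = f₀ · (v + u)/(v − u) (u > 0 toward emitter).
Returning signal is higher, so f₂ = f₀ + Δf = 22300 + 372 = 22672 Hz.
Rearranging, u = v · (f₂ − f₀)/(f₂ + f₀) = 1489 × 372/44972 ≈ 12.3 m/s.
So the submarine is moving at 12.3 m/s toward the emitter.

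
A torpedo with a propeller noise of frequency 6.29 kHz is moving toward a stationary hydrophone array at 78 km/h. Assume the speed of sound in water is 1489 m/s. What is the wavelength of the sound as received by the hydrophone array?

23.3 cm

78 km/h = 21.67 m/s.
With the source moving toward a stationary observer, f' = f · v/(v − v_s).
f' = 6.29 × 1489/(1489 − 21.67) ≈ 6.38 kHz.
λ' = v/f' = 1489/6382.88 ≈ 23.3 cm.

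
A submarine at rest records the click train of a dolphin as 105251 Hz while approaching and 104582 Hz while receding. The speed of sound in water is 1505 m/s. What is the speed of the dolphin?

f₁/f₂ = (v + v_s)/(v − v_s), so v_s = v · (f₁ − f₂)/(f₁ + f₂).
v_s = 1505 × (105251 − 104582)/(105251 + 104582) = 1505 × 669/209833 ≈ 4.8 m/s.

4.8 m/s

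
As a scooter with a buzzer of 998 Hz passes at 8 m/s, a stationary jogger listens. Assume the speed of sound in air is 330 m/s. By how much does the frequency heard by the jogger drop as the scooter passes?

48.4 Hz

Approaching: f₁ = f · v/(v − v_s) = 998 × 330/322 ≈ 1022.8 Hz.
Receding: f₂ = f · v/(v + v_s) = 998 × 330/338 ≈ 974.4 Hz.
Drop: f₁ − f₂ = 2f·v·v_s/(v² − v_s²) = 2 × 998 × 330 × 8/(330² − 8²) ≈ 48.4 Hz.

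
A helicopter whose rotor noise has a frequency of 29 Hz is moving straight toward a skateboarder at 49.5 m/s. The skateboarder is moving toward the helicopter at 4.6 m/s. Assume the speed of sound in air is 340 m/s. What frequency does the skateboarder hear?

34.4 Hz

With source approaching and observer approaching, f' = f · (v + v_o)/(v − v_s).
f' = 29 × (340 + 4.6)/(340 − 49.5) = 29 × 344.6/290.5 ≈ 34.4 Hz.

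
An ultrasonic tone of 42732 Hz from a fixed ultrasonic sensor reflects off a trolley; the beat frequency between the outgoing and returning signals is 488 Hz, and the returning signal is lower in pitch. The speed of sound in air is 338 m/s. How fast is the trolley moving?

Double Doppler shift off a moving reflector: f₂ = f₀ · (v + u)/(v − u) (u > 0 toward emitter).
Returning signal is lower, so f₂ = f₀ − Δf = 42732 − 488 = 42244 Hz.
Rearranging, u = v · (f₂ − f₀)/(f₂ + f₀) = 338 × -488/84976 ≈ -1.94 m/s.
So the trolley is moving at 1.94 m/s away from the emitter.

1.94 m/s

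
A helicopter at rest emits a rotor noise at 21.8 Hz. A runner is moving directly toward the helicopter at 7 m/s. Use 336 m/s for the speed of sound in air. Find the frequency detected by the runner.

Moving observer, stationary source: f' = f · (v + v_o)/v.
f' = 21.8 × (336 + 7)/336 = 21.8 × 343/336 ≈ 22.3 Hz.

22.3 Hz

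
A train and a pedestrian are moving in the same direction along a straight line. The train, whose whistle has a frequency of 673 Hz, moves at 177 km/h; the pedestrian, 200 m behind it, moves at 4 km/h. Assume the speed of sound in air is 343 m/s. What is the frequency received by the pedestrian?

177 km/h = 49.17 m/s; 4 km/h = 1.111 m/s.
The pedestrian is behind, so the train is moving away from it while the pedestrian is moving toward the train.
General Doppler shift: f' = f · (v + v_o)/(v + v_s).
f' = 673 × (343 + 1.111)/(343 + 49.17) = 673 × 344.11/392.17 ≈ 591 Hz.

591 Hz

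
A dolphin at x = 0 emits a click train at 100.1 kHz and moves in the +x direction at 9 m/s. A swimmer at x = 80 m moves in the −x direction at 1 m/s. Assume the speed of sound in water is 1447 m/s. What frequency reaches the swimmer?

100.8 kHz

The observer lies on the +x side, so the source is heading toward the observer and the observer is heading toward the source.
With source approaching and observer approaching, f' = f · (v + v_o)/(v − v_s).
f' = 100.1 × (1447 + 1)/(1447 − 9) = 100.1 × 1448/1438 ≈ 100.8 kHz.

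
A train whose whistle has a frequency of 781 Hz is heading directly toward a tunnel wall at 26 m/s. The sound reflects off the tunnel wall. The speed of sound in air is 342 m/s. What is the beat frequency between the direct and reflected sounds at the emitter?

129 Hz

The tunnel wall receives the sound from a moving source: f₁ = f₀ · v/(v − v_e) = 781 × 342/316 ≈ 845.3 Hz.
On the return leg the train is a moving observer: f₂ = f₁ · (v + v_e)/v = 845.3 × 368/342 ≈ 909.5 Hz.
Equivalently f₂ = f₀ · (v + v_e)/(v − v_e).
Beat against the emitted tone: |f₂ − f₀| = 2v_e·f₀/(v − v_e) = 2 × 26 × 781/316 ≈ 129 Hz.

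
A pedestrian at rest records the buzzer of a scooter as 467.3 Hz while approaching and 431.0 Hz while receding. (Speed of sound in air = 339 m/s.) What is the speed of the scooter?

f₁/f₂ = (v + v_s)/(v − v_s), so v_s = v · (f₁ − f₂)/(f₁ + f₂).
v_s = 339 × (467.3 − 431.0)/(467.3 + 431.0) = 339 × 36.3/898.3 ≈ 13.7 m/s.

13.7 m/s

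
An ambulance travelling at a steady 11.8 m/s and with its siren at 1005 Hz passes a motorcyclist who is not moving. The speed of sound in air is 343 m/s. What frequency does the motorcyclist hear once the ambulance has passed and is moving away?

Receding: f₂ = f · v/(v + v_s) = 1005 × 343/354.8 ≈ 972 Hz.

972 Hz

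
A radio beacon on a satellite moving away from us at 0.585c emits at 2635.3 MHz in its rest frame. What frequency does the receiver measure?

Relativistic Doppler for frequency: f' = f₀ · √((1 − β)/(1 + β)).
f' = 2635.3 × √(0.4150/1.5850) = 2635.3 × 0.51169 ≈ 1348.5 MHz.

1348.5 MHz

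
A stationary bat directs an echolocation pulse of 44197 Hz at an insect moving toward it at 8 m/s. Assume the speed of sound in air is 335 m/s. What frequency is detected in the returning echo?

The insect first receives the wave as a moving observer: f₁ = f₀ · (v + u)/v = 44197 × (335 + 8)/335 ≈ 45252 Hz.
On reflection it acts as a source moving toward the stationary detector: f₂ = f₁ · v/(v − u) = 45252 × 335/327 ≈ 46360 Hz.

46360 Hz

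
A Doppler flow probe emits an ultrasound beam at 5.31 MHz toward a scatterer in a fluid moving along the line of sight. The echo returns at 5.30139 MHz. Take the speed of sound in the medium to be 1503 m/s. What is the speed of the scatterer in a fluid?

Double Doppler shift off a moving reflector: f₂ = f₀ · (v + u)/(v − u) (u > 0 toward emitter).
Rearranging, u = v · (f₂ − f₀)/(f₂ + f₀) = 1503 × -0.00861/10.61139 ≈ -1.22 m/s.
So the scatterer in a fluid is moving at 1.22 m/s away from the emitter.

1.22 m/s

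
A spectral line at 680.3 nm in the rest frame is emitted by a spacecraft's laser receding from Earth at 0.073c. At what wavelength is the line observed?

731.9 nm

Relativistic Doppler for wavelength: λ' = λ₀ · √((1 + β)/(1 − β)).
λ' = 680.3 × √(1.0730/0.9270) = 680.3 × 1.07587 ≈ 731.9 nm.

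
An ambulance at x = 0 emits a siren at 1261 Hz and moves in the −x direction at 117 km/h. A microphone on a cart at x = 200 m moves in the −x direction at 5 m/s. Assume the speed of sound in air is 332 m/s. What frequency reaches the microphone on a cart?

117 km/h = 32.5 m/s.
The observer lies on the +x side, so the source is heading away from the observer and the observer is heading toward the source.
General Doppler shift: f' = f · (v + v_o)/(v + v_s).
f' = 1261 × (332 + 5)/(332 + 32.5) = 1261 × 337/364.5 ≈ 1166 Hz.

1166 Hz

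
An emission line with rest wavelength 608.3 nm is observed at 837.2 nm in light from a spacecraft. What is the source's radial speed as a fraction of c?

0.309

λ'/λ₀ = 1.3763 > 1 (redshift), so the source is receding.
λ'/λ₀ = √((1 + β)/(1 − β)) for a receding source ⇒ β = (r² − 1)/(r² + 1) with r = λ'/λ₀.
β = (1.8942 − 1)/(1.8942 + 1) ≈ 0.309.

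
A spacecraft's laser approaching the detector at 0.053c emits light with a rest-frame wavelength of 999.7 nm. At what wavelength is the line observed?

Relativistic Doppler for wavelength: λ' = λ₀ · √((1 − β)/(1 + β)).
λ' = 999.7 × √(0.9470/1.0530) = 999.7 × 0.94833 ≈ 948.0 nm.

948.0 nm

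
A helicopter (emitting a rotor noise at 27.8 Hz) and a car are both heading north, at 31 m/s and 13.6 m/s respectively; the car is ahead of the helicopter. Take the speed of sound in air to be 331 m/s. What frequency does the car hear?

The car is ahead, so the helicopter is moving toward it while the car is moving away from the helicopter.
Both move, so f' = f · (v − v_o)/(v − v_s).
f' = 27.8 × (331 − 13.6)/(331 − 31) = 27.8 × 317.4/300 ≈ 29.4 Hz.

29.4 Hz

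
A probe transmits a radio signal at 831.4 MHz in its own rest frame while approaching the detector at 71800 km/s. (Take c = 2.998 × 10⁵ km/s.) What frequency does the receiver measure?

1061.4 MHz

β = v/c = 71800/299800 = 0.2395.
Relativistic Doppler for frequency: f' = f₀ · √((1 + β)/(1 − β)).
f' = 831.4 × √(1.2395/0.7605) = 831.4 × 1.27665 ≈ 1061.4 MHz.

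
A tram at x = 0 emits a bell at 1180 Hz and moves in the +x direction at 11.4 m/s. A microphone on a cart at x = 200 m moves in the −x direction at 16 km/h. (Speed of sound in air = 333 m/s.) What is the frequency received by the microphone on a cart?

1238 Hz

16 km/h = 4.444 m/s.
The observer lies on the +x side, so the source is heading toward the observer and the observer is heading toward the source.
General Doppler shift: f' = f · (v + v_o)/(v − v_s).
f' = 1180 × (333 + 4.444)/(333 − 11.4) = 1180 × 337.44/321.6 ≈ 1238 Hz.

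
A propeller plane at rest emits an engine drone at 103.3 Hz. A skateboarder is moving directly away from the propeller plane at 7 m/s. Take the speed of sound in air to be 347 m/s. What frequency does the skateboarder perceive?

101 Hz

Moving observer, stationary source: f' = f · (v − v_o)/v.
f' = 103.3 × (347 − 7)/347 = 103.3 × 340/347 ≈ 101 Hz.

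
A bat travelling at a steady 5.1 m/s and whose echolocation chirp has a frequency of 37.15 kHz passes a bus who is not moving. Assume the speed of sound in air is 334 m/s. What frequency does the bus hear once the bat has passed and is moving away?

Receding: f₂ = f · v/(v + v_s) = 37.15 × 334/339.1 ≈ 36.6 kHz.

36.6 kHz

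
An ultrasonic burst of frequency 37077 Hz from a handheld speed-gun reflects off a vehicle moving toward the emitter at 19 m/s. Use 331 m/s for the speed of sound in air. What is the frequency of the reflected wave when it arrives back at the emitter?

41593 Hz

At the vehicle (a moving observer), f₁ = f₀ · (v + u)/v = 37077 × 350/331 ≈ 39205 Hz.
On reflection it acts as a source moving toward the stationary detector: f₂ = f₁ · v/(v − u) = 39205 × 331/312 ≈ 41593 Hz.
Equivalently f₂ = f₀ · (v + u)/(v − u).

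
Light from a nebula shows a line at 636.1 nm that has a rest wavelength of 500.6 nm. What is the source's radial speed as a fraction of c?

0.235

λ'/λ₀ = 1.2707 > 1 (redshift), so the source is receding.
λ'/λ₀ = √((1 + β)/(1 − β)) for a receding source ⇒ β = (r² − 1)/(r² + 1) with r = λ'/λ₀.
β = (1.6146 − 1)/(1.6146 + 1) ≈ 0.235.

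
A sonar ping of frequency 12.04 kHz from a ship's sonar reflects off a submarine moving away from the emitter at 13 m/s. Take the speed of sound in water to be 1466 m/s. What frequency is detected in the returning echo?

11.83 kHz

At the submarine (a moving observer), f₁ = f₀ · (v − u)/v = 12.04 × 1453/1466 ≈ 11.93 kHz.
On reflection it acts as a source moving away from the stationary detector: f₂ = f₁ · v/(v + u) = 11.93 × 1466/1479 ≈ 11.83 kHz.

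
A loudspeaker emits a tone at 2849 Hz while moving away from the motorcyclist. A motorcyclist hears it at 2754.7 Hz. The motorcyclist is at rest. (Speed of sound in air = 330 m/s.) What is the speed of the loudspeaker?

11.3 m/s

f' = f · v/(v + v_s) ⇒ v_s = v · |1 − f/f'|.
v_s = 330 × |1 − 2849/2754.7| = 330 × 0.03423 ≈ 11.3 m/s.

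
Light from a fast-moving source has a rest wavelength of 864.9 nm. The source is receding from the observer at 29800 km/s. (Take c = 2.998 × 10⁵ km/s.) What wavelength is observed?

955.6 nm

β = v/c = 29800/299800 = 0.0994.
Relativistic Doppler for wavelength: λ' = λ₀ · √((1 + β)/(1 − β)).
λ' = 864.9 × √(1.0994/0.9006) = 864.9 × 1.10487 ≈ 955.6 nm.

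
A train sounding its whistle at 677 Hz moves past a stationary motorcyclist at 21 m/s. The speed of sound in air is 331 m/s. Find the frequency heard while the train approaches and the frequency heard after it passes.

Approaching: f₁ = f · v/(v − v_s) = 677 × 331/310 ≈ 723 Hz.
Receding: f₂ = f · v/(v + v_s) = 677 × 331/352 ≈ 637 Hz.

723 Hz approaching; 637 Hz receding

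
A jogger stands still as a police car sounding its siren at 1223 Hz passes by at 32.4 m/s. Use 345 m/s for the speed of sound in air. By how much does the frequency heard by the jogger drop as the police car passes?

Approaching: f₁ = f · v/(v − v_s) = 1223 × 345/312.6 ≈ 1350 Hz.
Receding: f₂ = f · v/(v + v_s) = 1223 × 345/377.4 ≈ 1118 Hz.
Drop: f₁ − f₂ = 2f·v·v_s/(v² − v_s²) = 2 × 1223 × 345 × 32.4/(345² − 32.4²) ≈ 232 Hz.

232 Hz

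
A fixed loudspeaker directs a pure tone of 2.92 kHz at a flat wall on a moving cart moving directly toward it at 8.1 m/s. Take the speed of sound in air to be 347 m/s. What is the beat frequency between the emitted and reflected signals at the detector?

At the flat wall on a moving cart (a moving observer), f₁ = f₀ · (v + u)/v = 2.92 × 355.1/347 ≈ 2.9882 kHz.
On reflection it acts as a source moving toward the stationary detector: f₂ = f₁ · v/(v − u) = 2.9882 × 347/338.9 ≈ 3.0596 kHz.
Beat frequency (with f₀ = 2920 Hz): |f₂ − f₀| = 2u·f₀/(v − u) = 2 × 8.1 × 2920/338.9 ≈ 140 Hz.

140 Hz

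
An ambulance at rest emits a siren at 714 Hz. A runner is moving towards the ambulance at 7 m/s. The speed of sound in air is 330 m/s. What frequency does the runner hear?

Only the observer moves, toward the source, so f' = f · (v + v_o)/v.
f' = 714 × (330 + 7)/330 = 714 × 337/330 ≈ 729 Hz.

729 Hz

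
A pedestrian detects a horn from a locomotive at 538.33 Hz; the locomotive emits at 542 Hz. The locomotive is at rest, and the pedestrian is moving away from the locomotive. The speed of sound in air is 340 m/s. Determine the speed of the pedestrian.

2.30 m/s

f' = f · (v − v_o)/v ⇒ v_o = v · |f'/f − 1|.
v_o = 340 × |538.33/542 − 1| = 340 × 0.006771 ≈ 2.30 m/s.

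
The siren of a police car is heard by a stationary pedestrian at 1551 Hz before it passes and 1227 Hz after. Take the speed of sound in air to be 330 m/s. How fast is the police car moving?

f₁/f₂ = (v + v_s)/(v − v_s), so v_s = v · (f₁ − f₂)/(f₁ + f₂).
v_s = 330 × (1551 − 1227)/(1551 + 1227) = 330 × 324/2778 ≈ 38 m/s.

38 m/s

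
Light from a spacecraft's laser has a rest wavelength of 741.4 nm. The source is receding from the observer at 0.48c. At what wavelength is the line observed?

Relativistic Doppler for wavelength: λ' = λ₀ · √((1 + β)/(1 − β)).
λ' = 741.4 × √(1.4800/0.5200) = 741.4 × 1.68705 ≈ 1250.8 nm.

1250.8 nm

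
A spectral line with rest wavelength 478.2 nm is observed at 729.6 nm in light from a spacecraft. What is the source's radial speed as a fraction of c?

λ'/λ₀ = 1.5257 > 1 (redshift), so the source is receding.
λ'/λ₀ = √((1 + β)/(1 − β)) for a receding source ⇒ β = (r² − 1)/(r² + 1) with r = λ'/λ₀.
β = (2.3278 − 1)/(2.3278 + 1) ≈ 0.399.

0.399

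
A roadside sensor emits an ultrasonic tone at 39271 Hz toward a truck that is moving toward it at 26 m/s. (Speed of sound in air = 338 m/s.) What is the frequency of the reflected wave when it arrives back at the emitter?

45816 Hz

At the truck (a moving observer), f₁ = f₀ · (v + u)/v = 39271 × 364/338 ≈ 42292 Hz.
On reflection it acts as a source moving toward the stationary detector: f₂ = f₁ · v/(v − u) = 42292 × 338/312 ≈ 45816 Hz.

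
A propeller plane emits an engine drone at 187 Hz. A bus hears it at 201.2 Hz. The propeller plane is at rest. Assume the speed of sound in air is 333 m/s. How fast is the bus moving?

25 m/s

f' > f, so the bus is approaching.
f' = f · (v + v_o)/v ⇒ v_o = v · |f'/f − 1|.
v_o = 333 × |201.2/187 − 1| = 333 × 0.07594 ≈ 25 m/s.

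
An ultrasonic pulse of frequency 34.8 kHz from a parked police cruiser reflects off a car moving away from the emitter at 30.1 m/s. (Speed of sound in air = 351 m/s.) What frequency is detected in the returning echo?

29.3 kHz

At the car (a moving observer), f₁ = f₀ · (v − u)/v = 34.8 × 320.9/351 ≈ 31.8 kHz.
The reflection then acts as a moving source: f₂ = f₁ · v/(v + u) ≈ 29.3 kHz.
Equivalently f₂ = f₀ · (v − u)/(v + u).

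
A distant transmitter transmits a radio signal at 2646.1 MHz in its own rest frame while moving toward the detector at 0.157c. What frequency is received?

Relativistic Doppler for frequency: f' = f₀ · √((1 + β)/(1 − β)).
f' = 2646.1 × √(1.1570/0.8430) = 2646.1 × 1.17153 ≈ 3100.0 MHz.

3100.0 MHz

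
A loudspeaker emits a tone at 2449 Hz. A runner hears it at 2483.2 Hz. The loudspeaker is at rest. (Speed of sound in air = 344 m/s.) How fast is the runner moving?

4.8 m/s

f' > f, so the runner is approaching.
f' = f · (v + v_o)/v ⇒ v_o = v · |f'/f − 1|.
v_o = 344 × |2483.2/2449 − 1| = 344 × 0.01396 ≈ 4.8 m/s.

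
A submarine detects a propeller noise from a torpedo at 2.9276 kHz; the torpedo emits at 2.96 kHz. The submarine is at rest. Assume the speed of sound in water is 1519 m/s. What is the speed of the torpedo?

16.8 m/s

f' < f, so the torpedo is receding.
f' = f · v/(v + v_s) ⇒ v_s = v · |1 − f/f'|.
v_s = 1519 × |1 − 2.96/2.9276| = 1519 × 0.01107 ≈ 16.8 m/s.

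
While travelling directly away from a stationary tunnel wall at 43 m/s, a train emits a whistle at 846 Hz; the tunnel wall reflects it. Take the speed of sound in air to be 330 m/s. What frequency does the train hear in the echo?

The tunnel wall receives the sound from a moving source: f₁ = f₀ · v/(v + v_e) = 846 × 330/373 ≈ 748 Hz.
On the return leg the train is a moving observer: f₂ = f₁ · (v − v_e)/v = 748 × 287/330 ≈ 651 Hz.
Equivalently f₂ = f₀ · (v − v_e)/(v + v_e).

651 Hz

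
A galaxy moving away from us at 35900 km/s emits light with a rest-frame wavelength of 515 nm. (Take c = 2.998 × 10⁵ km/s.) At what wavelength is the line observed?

580.8 nm

β = v/c = 35900/299800 = 0.1197.
Relativistic Doppler for wavelength: λ' = λ₀ · √((1 + β)/(1 − β)).
λ' = 515 × √(1.1197/0.8803) = 515 × 1.12786 ≈ 580.8 nm.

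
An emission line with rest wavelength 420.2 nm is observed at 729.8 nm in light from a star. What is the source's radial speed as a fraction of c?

0.502c

λ'/λ₀ = 1.7368 > 1 (redshift), so the source is receding.
λ'/λ₀ = √((1 + β)/(1 − β)) for a receding source ⇒ β = (r² − 1)/(r² + 1) with r = λ'/λ₀.
β = (3.0164 − 1)/(3.0164 + 1) ≈ 0.502.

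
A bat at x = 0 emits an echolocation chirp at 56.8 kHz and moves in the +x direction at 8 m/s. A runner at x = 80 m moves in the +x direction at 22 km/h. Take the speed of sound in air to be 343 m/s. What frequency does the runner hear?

22 km/h = 6.111 m/s.
The observer lies on the +x side, so the source is heading toward the observer and the observer is heading away from the source.
General Doppler shift: f' = f · (v − v_o)/(v − v_s).
f' = 56.8 × (343 − 6.111)/(343 − 8) = 56.8 × 336.89/335 ≈ 57.1 kHz.

57.1 kHz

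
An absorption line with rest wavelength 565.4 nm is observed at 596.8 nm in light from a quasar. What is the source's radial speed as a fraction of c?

0.054c

λ'/λ₀ = 1.0555 > 1 (redshift), so the source is receding.
λ'/λ₀ = √((1 + β)/(1 − β)) for a receding source ⇒ β = (r² − 1)/(r² + 1) with r = λ'/λ₀.
β = (1.1142 − 1)/(1.1142 + 1) ≈ 0.054.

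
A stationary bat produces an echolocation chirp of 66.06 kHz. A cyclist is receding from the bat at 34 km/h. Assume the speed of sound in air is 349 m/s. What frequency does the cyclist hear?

34 km/h = 9.444 m/s.
Only the observer moves, away from the source, so f' = f · (v − v_o)/v.
f' = 66.06 × (349 − 9.444)/349 = 66.06 × 339.56/349 ≈ 64.3 kHz.

64.3 kHz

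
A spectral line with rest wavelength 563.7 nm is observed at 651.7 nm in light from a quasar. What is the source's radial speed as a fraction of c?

λ'/λ₀ = 1.1561 > 1 (redshift), so the source is receding.
λ'/λ₀ = √((1 + β)/(1 − β)) for a receding source ⇒ β = (r² − 1)/(r² + 1) with r = λ'/λ₀.
β = (1.3366 − 1)/(1.3366 + 1) ≈ 0.144.

0.144c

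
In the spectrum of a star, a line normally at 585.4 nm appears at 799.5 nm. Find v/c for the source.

λ'/λ₀ = 1.3657 > 1 (redshift), so the source is receding.
λ'/λ₀ = √((1 + β)/(1 − β)) for a receding source ⇒ β = (r² − 1)/(r² + 1) with r = λ'/λ₀.
β = (1.8652 − 1)/(1.8652 + 1) ≈ 0.302.

0.302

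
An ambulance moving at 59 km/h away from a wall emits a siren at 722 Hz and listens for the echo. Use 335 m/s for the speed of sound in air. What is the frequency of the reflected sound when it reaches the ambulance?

59 km/h = 16.39 m/s.
The wall receives the sound from a moving source: f₁ = f₀ · v/(v + v_e) = 722 × 335/351.39 ≈ 688 Hz.
On the return leg the ambulance is a moving observer: f₂ = f₁ · (v − v_e)/v = 688 × 318.61/335 ≈ 655 Hz.

655 Hz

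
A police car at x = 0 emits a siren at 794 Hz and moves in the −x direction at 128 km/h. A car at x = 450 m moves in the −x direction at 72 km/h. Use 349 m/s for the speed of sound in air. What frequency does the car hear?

128 km/h = 35.56 m/s; 72 km/h = 20 m/s.
The observer lies on the +x side, so the source is heading away from the observer and the observer is heading toward the source.
General Doppler shift: f' = f · (v + v_o)/(v + v_s).
f' = 794 × (349 + 20)/(349 + 35.56) = 794 × 369/384.56 ≈ 762 Hz.

762 Hz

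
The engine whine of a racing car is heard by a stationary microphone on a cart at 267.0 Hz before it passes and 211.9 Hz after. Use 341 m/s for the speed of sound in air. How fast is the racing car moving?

f₁/f₂ = (v + v_s)/(v − v_s), so v_s = v · (f₁ − f₂)/(f₁ + f₂).
v_s = 341 × (267.0 − 211.9)/(267.0 + 211.9) = 341 × 55.1/478.9 ≈ 39 m/s.

39 m/s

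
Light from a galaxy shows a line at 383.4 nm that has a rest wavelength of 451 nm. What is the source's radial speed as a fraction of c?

0.161

λ'/λ₀ = 0.8501 < 1 (blueshift), so the source is approaching.
λ'/λ₀ = √((1 − β)/(1 + β)) for an approaching source ⇒ β = (1 − r²)/(1 + r²) with r = λ'/λ₀.
β = (1 − 0.7227)/(1 + 0.7227) ≈ 0.161.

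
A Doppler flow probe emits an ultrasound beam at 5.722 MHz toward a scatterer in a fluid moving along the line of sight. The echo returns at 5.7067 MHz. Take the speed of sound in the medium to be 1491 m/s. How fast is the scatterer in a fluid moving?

2.00 m/s

Double Doppler shift off a moving reflector: f₂ = f₀ · (v + u)/(v − u) (u > 0 toward emitter).
Rearranging, u = v · (f₂ − f₀)/(f₂ + f₀) = 1491 × -0.0153/11.4287 ≈ -2.00 m/s.
So the scatterer in a fluid is moving at 2.00 m/s away from the emitter.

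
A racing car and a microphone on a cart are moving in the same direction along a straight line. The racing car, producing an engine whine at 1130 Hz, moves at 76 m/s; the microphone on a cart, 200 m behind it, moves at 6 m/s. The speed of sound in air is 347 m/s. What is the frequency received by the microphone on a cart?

The microphone on a cart is behind, so the racing car is moving away from it while the microphone on a cart is moving toward the racing car.
With source receding and observer approaching, f' = f · (v + v_o)/(v + v_s).
f' = 1130 × (347 + 6)/(347 + 76) = 1130 × 353/423 ≈ 943 Hz.

943 Hz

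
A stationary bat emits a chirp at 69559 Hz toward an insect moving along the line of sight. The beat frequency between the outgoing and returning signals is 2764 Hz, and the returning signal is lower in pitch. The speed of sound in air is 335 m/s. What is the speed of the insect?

Double Doppler shift off a moving reflector: f₂ = f₀ · (v + u)/(v − u) (u > 0 toward emitter).
Returning signal is lower, so f₂ = f₀ − Δf = 69559 − 2764 = 66795 Hz.
Rearranging, u = v · (f₂ − f₀)/(f₂ + f₀) = 335 × -2764/136354 ≈ -6.8 m/s.
So the insect is moving at 6.8 m/s away from the emitter.

6.8 m/s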